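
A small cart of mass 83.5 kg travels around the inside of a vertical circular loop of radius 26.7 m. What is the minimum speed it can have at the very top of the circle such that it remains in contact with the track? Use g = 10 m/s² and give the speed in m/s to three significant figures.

At the highest point the centre is directly below, so both the weight and N act inward: N + mg = mv²/r.
At minimum speed N → 0, so mg = mv_min²/r ⇒ v_min = √(g r) = √(10.0 × 26.7) = 16.34 m/s.

16.3 m/s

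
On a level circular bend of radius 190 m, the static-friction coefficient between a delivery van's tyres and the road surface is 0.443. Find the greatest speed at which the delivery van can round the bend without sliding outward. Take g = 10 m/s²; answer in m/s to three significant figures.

29.0 m/s

On a flat curve, static friction is the only horizontal force, so it must supply the full centripetal force: μ_s m g = m v²/r.
Mass cancels: v_max = √(μ_s g r) = √(0.443 × 10.0 × 190) = √841.7 = 29.01 m/s.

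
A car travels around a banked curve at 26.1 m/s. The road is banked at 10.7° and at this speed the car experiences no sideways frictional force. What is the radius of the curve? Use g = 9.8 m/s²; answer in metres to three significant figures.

368 m

Frictionless banking: tanθ = v²/(rg), so r = v²/(g tanθ).
r = (26.1)²/(9.8 × tan 10.7°) = 681.2/(9.8 × 0.1890) = 681.2/1.852 = 367.9 m.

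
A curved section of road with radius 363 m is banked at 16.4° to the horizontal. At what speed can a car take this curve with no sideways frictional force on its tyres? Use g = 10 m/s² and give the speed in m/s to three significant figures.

32.7 m/s

On a frictionless banked curve, N sinθ = mv²/r and N cosθ = mg, so tanθ = v²/(rg).
v = √(r g tanθ) = √(363 × 10.0 × tan 16.4°) = √(363 × 10.0 × 0.2943) = √1068 = 32.69 m/s.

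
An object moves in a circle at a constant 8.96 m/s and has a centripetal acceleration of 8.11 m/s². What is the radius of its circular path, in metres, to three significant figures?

9.90 m

a_c = v²/r ⇒ r = v²/a_c = (8.96)²/8.11 = 80.28/8.11 = 9.899 m.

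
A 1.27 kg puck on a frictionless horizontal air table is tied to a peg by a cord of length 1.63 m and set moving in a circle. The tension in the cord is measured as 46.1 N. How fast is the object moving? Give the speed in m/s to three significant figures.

T = m v²/r ⇒ v = √(T r / m) = √(46.1 × 1.63 / 1.27) = √59.17 = 7.692 m/s.

7.69 m/s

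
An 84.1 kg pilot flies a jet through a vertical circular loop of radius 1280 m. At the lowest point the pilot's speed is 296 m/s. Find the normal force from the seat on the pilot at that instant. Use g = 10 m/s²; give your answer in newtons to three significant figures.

At the lowest point, N points up (toward the centre) and the weight mg points down (away from the centre), so the net inward force is N − mg = mv²/r.
N = m(v²/r + g) = 84.1 × ((296)²/1280 + 10.0) = 84.1 × (68.45 + 10.0) = 84.1 × 78.45 = 6598 N.

6600 N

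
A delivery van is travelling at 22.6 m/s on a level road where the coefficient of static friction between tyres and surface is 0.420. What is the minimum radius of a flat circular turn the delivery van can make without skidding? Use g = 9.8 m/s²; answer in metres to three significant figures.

At the limit, μ_s m g = m v²/r, so r_min = v²/(μ_s g) = (22.6)²/(0.420 × 9.8) = 510.8/4.116 = 124.1 m.

124 m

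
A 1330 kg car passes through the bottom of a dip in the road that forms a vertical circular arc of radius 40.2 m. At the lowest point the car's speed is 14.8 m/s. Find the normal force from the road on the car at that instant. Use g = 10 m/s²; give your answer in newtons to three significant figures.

20500 N

At the lowest point, N points up (toward the centre) and the weight mg points down (away from the centre), so the net inward force is N − mg = mv²/r.
N = m(v²/r + g) = 1330 × ((14.8)²/40.2 + 10.0) = 1330 × (5.449 + 10.0) = 1330 × 15.45 = 20550 N.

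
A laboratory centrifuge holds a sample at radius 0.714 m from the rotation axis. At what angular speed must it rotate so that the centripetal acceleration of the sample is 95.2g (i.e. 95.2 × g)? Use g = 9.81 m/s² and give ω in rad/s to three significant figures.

Centripetal acceleration a_c = ω²r. Setting ω²r = 95.2g:
ω = √(95.2g / r) = √(95.2 × 9.81 / 0.714) = √1308 = 36.17 rad/s.

36.2 rad/s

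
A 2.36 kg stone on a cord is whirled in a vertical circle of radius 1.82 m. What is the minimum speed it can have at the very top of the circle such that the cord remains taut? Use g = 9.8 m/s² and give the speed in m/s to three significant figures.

At the top, both weight mg and T point toward the centre: T + mg = mv²/r.
At minimum speed T → 0, so mg = mv_min²/r ⇒ v_min = √(g r) = √(9.8 × 1.82) = 4.223 m/s.

4.22 m/s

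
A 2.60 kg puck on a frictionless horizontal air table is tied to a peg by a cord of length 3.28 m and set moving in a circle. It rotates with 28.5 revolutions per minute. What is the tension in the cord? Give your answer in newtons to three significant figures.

76.0 N

ω = 28.5 rev/min × 2π/60 = 2.985 rad/s, so v = ωr = 2.985 × 3.28 = 9.789 m/s.
The tension is the only horizontal force, so it supplies the full centripetal force: T = m v²/r = 2.60 × (9.789)²/3.28 = 2.60 × 95.83/3.28 = 75.96 N.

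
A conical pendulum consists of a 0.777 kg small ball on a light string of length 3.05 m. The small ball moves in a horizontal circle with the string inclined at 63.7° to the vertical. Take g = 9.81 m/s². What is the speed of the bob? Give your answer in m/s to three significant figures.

7.37 m/s

The radius of the circle is r = L sinθ = 3.05 × sin 63.7° = 2.734 m.
Horizontally T sinθ = mv²/r and vertically T cosθ = mg, so tanθ = v²/(rg).
v = √(r g tanθ) = √(2.734 × 9.81 × 2.023) = √54.27 = 7.367 m/s.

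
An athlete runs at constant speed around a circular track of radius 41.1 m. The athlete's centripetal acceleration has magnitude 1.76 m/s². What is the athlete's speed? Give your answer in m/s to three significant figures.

a_c = v²/r ⇒ v = √(a_c · r) = √(1.76 × 41.1) = √72.34 = 8.505 m/s.

8.51 m/s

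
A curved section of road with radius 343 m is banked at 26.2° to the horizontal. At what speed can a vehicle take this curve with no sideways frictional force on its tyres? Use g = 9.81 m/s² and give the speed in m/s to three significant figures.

On a frictionless banked curve, N sinθ = mv²/r and N cosθ = mg, so tanθ = v²/(rg).
v = √(r g tanθ) = √(343 × 9.81 × tan 26.2°) = √(343 × 9.81 × 0.4921) = √1656 = 40.69 m/s.

40.7 m/s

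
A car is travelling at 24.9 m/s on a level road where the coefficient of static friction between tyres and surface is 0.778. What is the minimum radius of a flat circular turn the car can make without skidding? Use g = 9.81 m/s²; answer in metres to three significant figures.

At the limit, μ_s m g = m v²/r, so r_min = v²/(μ_s g) = (24.9)²/(0.778 × 9.81) = 620.0/7.632 = 81.24 m.

81.2 m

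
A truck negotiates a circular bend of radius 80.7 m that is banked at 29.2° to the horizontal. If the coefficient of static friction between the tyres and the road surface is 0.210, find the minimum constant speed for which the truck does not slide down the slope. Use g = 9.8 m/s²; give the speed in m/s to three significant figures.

At the minimum speed, friction acts up the slope at its limiting value f = μN. Radially (horizontal, toward centre): N sinθ − μN cosθ = mv²/r. Vertically: N cosθ + μN sinθ = mg.
Dividing: v² = r g (sinθ − μcosθ)/(cosθ + μsinθ).
sinθ − μcosθ = 0.4879 − 0.210×0.8729 = 0.3045; cosθ + μsinθ = 0.8729 + 0.210×0.4879 = 0.9754.
v² = 80.7 × 9.8 × 0.3045/0.9754 = 246.9 m²/s², so v = 15.71 m/s.

15.7 m/s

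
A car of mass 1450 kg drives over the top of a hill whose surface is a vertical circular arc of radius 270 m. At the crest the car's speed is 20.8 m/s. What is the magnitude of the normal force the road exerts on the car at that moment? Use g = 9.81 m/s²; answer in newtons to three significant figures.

11900 N

At the crest the centripetal acceleration points downward (toward the centre of the arc), so mg − N = mv²/r.
N = m(g − v²/r) = 1450 × (9.81 − (20.8)²/270) = 1450 × (9.81 − 1.602) = 1450 × 8.208 = 11900 N.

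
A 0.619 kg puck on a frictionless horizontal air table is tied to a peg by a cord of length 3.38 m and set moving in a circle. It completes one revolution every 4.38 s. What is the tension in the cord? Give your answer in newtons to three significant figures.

4.31 N

v = 2πr/T = 2π × 3.38/4.38 = 4.849 m/s.
The tension is the only horizontal force, so it supplies the full centripetal force: T = m v²/r = 0.619 × (4.849)²/3.38 = 0.619 × 23.51/3.38 = 4.305 N.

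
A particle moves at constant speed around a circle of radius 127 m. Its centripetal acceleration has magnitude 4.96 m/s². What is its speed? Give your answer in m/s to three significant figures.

a_c = v²/r ⇒ v = √(a_c · r) = √(4.96 × 127) = √629.9 = 25.10 m/s.

25.1 m/s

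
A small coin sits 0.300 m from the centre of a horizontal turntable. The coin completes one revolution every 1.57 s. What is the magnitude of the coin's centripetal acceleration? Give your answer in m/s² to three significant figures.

v = 2πr/T = 2π × 0.300/1.57 = 1.201 m/s.
a_c = v²/r = (1.201)²/0.300 = 1.441/0.300 = 4.805 m/s².

4.80 m/s²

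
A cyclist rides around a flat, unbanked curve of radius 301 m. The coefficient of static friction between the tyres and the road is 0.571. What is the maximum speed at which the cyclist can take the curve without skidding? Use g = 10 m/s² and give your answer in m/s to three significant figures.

41.5 m/s

Friction provides the centripetal force on a flat curve. At maximum speed it is at its limiting value: μ_s m g = m v²/r.
Mass cancels: v_max = √(μ_s g r) = √(0.571 × 10.0 × 301) = √1719 = 41.46 m/s.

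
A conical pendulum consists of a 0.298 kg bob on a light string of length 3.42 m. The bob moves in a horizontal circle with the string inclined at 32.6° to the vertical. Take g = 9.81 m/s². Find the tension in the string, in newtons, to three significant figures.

Vertically the bob has no acceleration, so T cosθ = mg.
T = mg/cosθ = 0.298 × 9.81 / cos 32.6° = 2.923/0.8425 = 3.470 N.

3.47 N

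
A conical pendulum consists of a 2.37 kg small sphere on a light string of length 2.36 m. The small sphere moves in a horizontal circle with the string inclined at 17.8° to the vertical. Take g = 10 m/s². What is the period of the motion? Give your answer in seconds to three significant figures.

2.98 s

r = L sinθ = 0.7214 m. From T sinθ = mω²r and T cosθ = mg: tanθ = ω²r/g, so ω² = g tanθ / r = g/(L cosθ).
ω = √(g/(L cosθ)) = √(10.0/(2.36 × 0.9521)) = √4.450 = 2.110 rad/s.
Period = 2π/ω = 2.978 s.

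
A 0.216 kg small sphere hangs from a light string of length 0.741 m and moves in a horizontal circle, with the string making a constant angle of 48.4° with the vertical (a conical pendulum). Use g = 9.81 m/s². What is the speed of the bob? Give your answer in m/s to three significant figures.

The radius of the circle is r = L sinθ = 0.741 × sin 48.4° = 0.5541 m.
Horizontally T sinθ = mv²/r and vertically T cosθ = mg, so tanθ = v²/(rg).
v = √(r g tanθ) = √(0.5541 × 9.81 × 1.126) = √6.123 = 2.474 m/s.

2.47 m/s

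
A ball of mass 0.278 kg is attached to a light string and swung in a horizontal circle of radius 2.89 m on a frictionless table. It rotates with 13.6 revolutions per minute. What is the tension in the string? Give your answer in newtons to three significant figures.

1.63 N

ω = 13.6 rev/min × 2π/60 = 1.424 rad/s, so v = ωr = 1.424 × 2.89 = 4.116 m/s.
The tension is the only horizontal force, so it supplies the full centripetal force: T = m v²/r = 0.278 × (4.116)²/2.89 = 0.278 × 16.94/2.89 = 1.630 N.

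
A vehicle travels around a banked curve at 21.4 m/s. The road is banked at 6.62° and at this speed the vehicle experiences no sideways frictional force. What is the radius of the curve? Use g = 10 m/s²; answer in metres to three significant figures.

395 m

Frictionless banking: tanθ = v²/(rg), so r = v²/(g tanθ).
r = (21.4)²/(10.0 × tan 6.62°) = 458.0/(10.0 × 0.1161) = 458.0/1.161 = 394.6 m.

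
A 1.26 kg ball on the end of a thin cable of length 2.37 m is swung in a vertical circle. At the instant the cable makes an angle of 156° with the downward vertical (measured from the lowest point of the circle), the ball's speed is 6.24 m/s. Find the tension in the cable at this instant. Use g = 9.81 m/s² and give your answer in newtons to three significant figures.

Take the radial direction toward the centre of the circle as positive. The component of the weight along the string toward the centre is −mg cos φ (φ measured from the bottom), so Newton's second law along the string gives T − mg cos φ = m v²/r.
cos 156° = -0.9135, so T = m(v²/r + g cos φ) = 1.26 × ((6.24)²/2.37 + 9.81 × -0.9135) = 1.26 × (16.43 + (-8.962)) = 1.26 × 7.467 = 9.409 N.

9.41 N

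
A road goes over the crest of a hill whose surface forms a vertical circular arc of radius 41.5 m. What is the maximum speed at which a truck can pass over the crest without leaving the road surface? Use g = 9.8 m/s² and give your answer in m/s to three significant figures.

20.2 m/s

At the crest the centre of the circle is below the truck, so the net downward (centripetal) force is mg − N = mv²/r.
The truck leaves the road when N → 0, giving v_max = √(g r) = √(9.8 × 41.5) = 20.17 m/s.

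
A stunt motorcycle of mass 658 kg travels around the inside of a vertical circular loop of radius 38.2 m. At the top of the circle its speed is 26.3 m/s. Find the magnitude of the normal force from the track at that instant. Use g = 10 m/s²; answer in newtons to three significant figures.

At the top, both N and the weight mg point inward (toward the centre), so N + mg = mv²/r.
N = m(v²/r − g) = 658 × ((26.3)²/38.2 − 10.0) = 658 × (18.11 − 10.0) = 658 × 8.107 = 5334 N.

5330 N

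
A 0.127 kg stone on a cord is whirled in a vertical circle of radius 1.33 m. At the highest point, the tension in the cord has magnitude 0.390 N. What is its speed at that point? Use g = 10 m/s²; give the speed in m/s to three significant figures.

At the top, T + mg = mv²/r, so v = √(r(T/m + g)) = √(1.33 × (0.390/0.127 + 10.0)) = √(1.33 × 13.07) = √17.38 = 4.169 m/s.

4.17 m/s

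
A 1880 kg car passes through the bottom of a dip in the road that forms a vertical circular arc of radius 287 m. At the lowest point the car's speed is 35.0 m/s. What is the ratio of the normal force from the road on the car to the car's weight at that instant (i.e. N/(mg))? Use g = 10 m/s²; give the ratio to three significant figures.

At the bottom, N − mg = mv²/r, so N = m(v²/r + g) and N/(mg) = v²/(rg) + 1 = (35.0)²/(287 × 10.0) + 1 = 0.4268 + 1 = 1.427.

1.43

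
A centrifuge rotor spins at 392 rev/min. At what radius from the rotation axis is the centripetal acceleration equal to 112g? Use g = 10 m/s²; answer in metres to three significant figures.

0.665 m

ω = 392 rev/min × 2π/60 = 41.05 rad/s.
a_c = ω²r = 112g ⇒ r = 112 × 10.0 / (41.05)² = 1120/1685 = 0.6646 m.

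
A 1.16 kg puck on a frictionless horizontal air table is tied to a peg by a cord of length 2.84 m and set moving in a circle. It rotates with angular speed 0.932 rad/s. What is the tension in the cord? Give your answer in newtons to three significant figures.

v = ωr = 0.932 × 2.84 = 2.647 m/s.
The tension is the only horizontal force, so it supplies the full centripetal force: T = m v²/r = 1.16 × (2.647)²/2.84 = 1.16 × 7.006/2.84 = 2.862 N.

2.86 N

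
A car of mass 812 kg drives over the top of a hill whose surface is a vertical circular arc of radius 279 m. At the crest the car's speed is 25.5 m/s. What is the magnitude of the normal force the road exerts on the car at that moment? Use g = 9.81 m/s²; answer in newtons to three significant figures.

At the crest the centripetal acceleration points downward (toward the centre of the arc), so mg − N = mv²/r.
N = m(g − v²/r) = 812 × (9.81 − (25.5)²/279) = 812 × (9.81 − 2.331) = 812 × 7.479 = 6073 N.

6070 N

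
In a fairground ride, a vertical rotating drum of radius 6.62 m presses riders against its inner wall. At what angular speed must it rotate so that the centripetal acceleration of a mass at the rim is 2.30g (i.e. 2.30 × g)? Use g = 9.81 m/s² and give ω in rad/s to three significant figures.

1.85 rad/s

Centripetal acceleration a_c = ω²r. Setting ω²r = 2.30g:
ω = √(2.30g / r) = √(2.30 × 9.81 / 6.62) = √3.408 = 1.846 rad/s.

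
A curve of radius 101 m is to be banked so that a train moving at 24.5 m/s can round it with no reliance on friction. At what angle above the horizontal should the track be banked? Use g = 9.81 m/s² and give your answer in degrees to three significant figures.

31.2°

For a frictionless banked turn: horizontally N sinθ = mv²/r and vertically N cosθ = mg.
Dividing: tanθ = v²/(r g) = (24.5)²/(101 × 9.81) = 600.2/990.8 = 0.6058.
θ = arctan(0.6058) = 31.21°.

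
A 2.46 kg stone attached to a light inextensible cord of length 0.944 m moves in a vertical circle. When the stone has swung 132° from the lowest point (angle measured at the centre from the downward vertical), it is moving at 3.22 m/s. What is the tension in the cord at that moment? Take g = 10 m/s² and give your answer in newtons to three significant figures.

Take the radial direction toward the centre of the circle as positive. The component of the weight along the string toward the centre is −mg cos φ (φ measured from the bottom), so Newton's second law along the string gives T − mg cos φ = m v²/r.
cos 132° = -0.6691, so T = m(v²/r + g cos φ) = 2.46 × ((3.22)²/0.944 + 10.0 × -0.6691) = 2.46 × (10.98 + (-6.691)) = 2.46 × 4.292 = 10.56 N.

10.6 N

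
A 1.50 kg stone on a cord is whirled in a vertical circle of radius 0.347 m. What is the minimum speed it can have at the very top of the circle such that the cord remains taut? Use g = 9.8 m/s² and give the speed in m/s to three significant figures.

At the highest point the centre is directly below, so both the weight and T act inward: T + mg = mv²/r.
At minimum speed T → 0, so mg = mv_min²/r ⇒ v_min = √(g r) = √(9.8 × 0.347) = 1.844 m/s.

1.84 m/s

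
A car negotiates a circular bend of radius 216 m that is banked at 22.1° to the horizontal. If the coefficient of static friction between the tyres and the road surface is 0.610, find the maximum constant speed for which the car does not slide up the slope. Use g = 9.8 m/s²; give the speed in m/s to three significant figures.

53.5 m/s

At the maximum speed, friction acts down the slope at its limiting value f = μN. Radially (horizontal, toward centre): N sinθ + μN cosθ = mv²/r. Vertically: N cosθ − μN sinθ = mg.
Dividing: v² = r g (sinθ + μcosθ)/(cosθ − μsinθ).
sinθ + μcosθ = 0.3762 + 0.610×0.9265 = 0.9414; cosθ − μsinθ = 0.9265 − 0.610×0.3762 = 0.6970.
v² = 216 × 9.8 × 0.9414/0.6970 = 2859 m²/s², so v = 53.47 m/s.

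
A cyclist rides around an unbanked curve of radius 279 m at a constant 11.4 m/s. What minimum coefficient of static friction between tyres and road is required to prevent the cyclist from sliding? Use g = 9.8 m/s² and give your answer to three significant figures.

Friction provides the centripetal force: μ_s m g = m v²/r, so μ_s = v²/(g r) = (11.40)²/(9.8 × 279) = 130.0/2734 = 0.04753.

0.0475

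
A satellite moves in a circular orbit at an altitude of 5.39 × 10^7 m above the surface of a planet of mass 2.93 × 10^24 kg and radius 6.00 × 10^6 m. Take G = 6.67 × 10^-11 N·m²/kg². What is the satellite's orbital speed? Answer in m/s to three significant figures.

Orbital radius r = R + h = 6.00 × 10^6 + 5.39 × 10^7 = 5.990 × 10^7 m.
Gravity supplies the centripetal force: G M m / r² = m v² / r, so v = √(GM/r).
v = √(6.67 × 10^-11 × 2.93 × 10^24 / 5.990 × 10^7) = √(3.263 × 10^6) = 1806 m/s.

1810 m/s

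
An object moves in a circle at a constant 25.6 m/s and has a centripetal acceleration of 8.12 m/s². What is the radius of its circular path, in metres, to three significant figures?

a_c = v²/r ⇒ r = v²/a_c = (25.6)²/8.12 = 655.4/8.12 = 80.71 m.

80.7 m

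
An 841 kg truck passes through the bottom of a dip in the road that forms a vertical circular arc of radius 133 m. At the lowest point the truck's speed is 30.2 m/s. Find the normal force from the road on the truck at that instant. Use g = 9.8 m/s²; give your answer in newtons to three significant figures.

14000 N

At the lowest point, N points up (toward the centre) and the weight mg points down (away from the centre), so the net inward force is N − mg = mv²/r.
N = m(v²/r + g) = 841 × ((30.2)²/133 + 9.8) = 841 × (6.857 + 9.8) = 841 × 16.66 = 14010 N.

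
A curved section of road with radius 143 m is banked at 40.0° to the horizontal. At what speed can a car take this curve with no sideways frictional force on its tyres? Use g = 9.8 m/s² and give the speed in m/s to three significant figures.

On a frictionless banked curve, N sinθ = mv²/r and N cosθ = mg, so tanθ = v²/(rg).
v = √(r g tanθ) = √(143 × 9.8 × tan 40.0°) = √(143 × 9.8 × 0.8391) = √1176 = 34.29 m/s.

34.3 m/s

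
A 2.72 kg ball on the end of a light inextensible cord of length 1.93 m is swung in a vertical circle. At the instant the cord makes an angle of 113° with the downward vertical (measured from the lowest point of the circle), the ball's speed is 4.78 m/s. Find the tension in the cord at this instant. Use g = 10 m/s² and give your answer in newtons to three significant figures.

Take the radial direction toward the centre of the circle as positive. The component of the weight along the string toward the centre is −mg cos φ (φ measured from the bottom), so Newton's second law along the string gives T − mg cos φ = m v²/r.
cos 113° = -0.3907, so T = m(v²/r + g cos φ) = 2.72 × ((4.78)²/1.93 + 10.0 × -0.3907) = 2.72 × (11.84 + (-3.907)) = 2.72 × 7.931 = 21.57 N.

21.6 N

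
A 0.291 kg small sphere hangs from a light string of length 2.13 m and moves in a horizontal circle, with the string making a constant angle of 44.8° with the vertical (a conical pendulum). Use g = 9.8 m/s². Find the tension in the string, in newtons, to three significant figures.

Vertically the bob has no acceleration, so T cosθ = mg.
T = mg/cosθ = 0.291 × 9.8 / cos 44.8° = 2.852/0.7096 = 4.019 N.

4.02 N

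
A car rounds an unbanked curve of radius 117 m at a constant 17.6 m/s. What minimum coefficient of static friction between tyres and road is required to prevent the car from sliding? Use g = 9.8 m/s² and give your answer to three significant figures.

0.270

Friction provides the centripetal force: μ_s m g = m v²/r, so μ_s = v²/(g r) = (17.60)²/(9.8 × 117) = 309.8/1147 = 0.2702.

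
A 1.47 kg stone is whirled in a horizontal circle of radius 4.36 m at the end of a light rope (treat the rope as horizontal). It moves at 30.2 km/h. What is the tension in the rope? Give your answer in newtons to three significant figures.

v = 30.2 km/h = 30.2/3.6 = 8.389 m/s.
The tension is the only horizontal force, so it supplies the full centripetal force: T = m v²/r = 1.47 × (8.389)²/4.36 = 1.47 × 70.37/4.36 = 23.73 N.

23.7 N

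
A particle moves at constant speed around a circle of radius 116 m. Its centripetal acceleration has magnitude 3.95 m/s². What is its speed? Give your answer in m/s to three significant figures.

a_c = v²/r ⇒ v = √(a_c · r) = √(3.95 × 116) = √458.2 = 21.41 m/s.

21.4 m/s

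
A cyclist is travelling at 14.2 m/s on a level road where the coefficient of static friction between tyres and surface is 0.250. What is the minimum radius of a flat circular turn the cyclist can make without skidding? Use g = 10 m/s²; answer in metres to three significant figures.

80.7 m

At the limit, μ_s m g = m v²/r, so r_min = v²/(μ_s g) = (14.2)²/(0.250 × 10.0) = 201.6/2.500 = 80.66 m.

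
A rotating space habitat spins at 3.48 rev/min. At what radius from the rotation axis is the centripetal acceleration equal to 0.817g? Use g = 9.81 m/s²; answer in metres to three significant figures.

60.3 m

ω = 3.48 rev/min × 2π/60 = 0.3644 rad/s.
a_c = ω²r = 0.817g ⇒ r = 0.817 × 9.81 / (0.3644)² = 8.015/0.1328 = 60.35 m.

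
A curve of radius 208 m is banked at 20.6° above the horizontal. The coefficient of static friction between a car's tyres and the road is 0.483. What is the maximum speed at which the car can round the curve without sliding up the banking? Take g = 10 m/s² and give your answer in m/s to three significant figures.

At the maximum speed, friction acts down the slope at its limiting value f = μN. Radially (horizontal, toward centre): N sinθ + μN cosθ = mv²/r. Vertically: N cosθ − μN sinθ = mg.
Dividing: v² = r g (sinθ + μcosθ)/(cosθ − μsinθ).
sinθ + μcosθ = 0.3518 + 0.483×0.9361 = 0.8040; cosθ − μsinθ = 0.9361 − 0.483×0.3518 = 0.7661.
v² = 208 × 10.0 × 0.8040/0.7661 = 2183 m²/s², so v = 46.72 m/s.

46.7 m/s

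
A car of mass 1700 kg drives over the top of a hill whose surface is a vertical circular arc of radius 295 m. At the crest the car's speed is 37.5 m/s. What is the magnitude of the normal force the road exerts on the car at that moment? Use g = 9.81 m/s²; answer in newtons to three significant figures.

At the crest the centripetal acceleration points downward (toward the centre of the arc), so mg − N = mv²/r.
N = m(g − v²/r) = 1700 × (9.81 − (37.5)²/295) = 1700 × (9.81 − 4.767) = 1700 × 5.043 = 8573 N.

8570 N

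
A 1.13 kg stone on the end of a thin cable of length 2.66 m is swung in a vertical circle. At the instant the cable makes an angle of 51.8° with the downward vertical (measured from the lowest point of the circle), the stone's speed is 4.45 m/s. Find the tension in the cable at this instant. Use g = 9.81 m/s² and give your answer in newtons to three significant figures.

Take the radial direction toward the centre of the circle as positive. The component of the weight along the string toward the centre is −mg cos φ (φ measured from the bottom), so Newton's second law along the string gives T − mg cos φ = m v²/r.
cos 51.8° = 0.6184, so T = m(v²/r + g cos φ) = 1.13 × ((4.45)²/2.66 + 9.81 × 0.6184) = 1.13 × (7.445 + (6.067)) = 1.13 × 13.51 = 15.27 N.

15.3 N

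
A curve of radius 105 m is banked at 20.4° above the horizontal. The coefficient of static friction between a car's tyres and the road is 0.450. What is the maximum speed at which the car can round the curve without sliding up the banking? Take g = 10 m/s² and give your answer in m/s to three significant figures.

At the maximum speed, friction acts down the slope at its limiting value f = μN. Radially (horizontal, toward centre): N sinθ + μN cosθ = mv²/r. Vertically: N cosθ − μN sinθ = mg.
Dividing: v² = r g (sinθ + μcosθ)/(cosθ − μsinθ).
sinθ + μcosθ = 0.3486 + 0.450×0.9373 = 0.7703; cosθ − μsinθ = 0.9373 − 0.450×0.3486 = 0.7804.
v² = 105 × 10.0 × 0.7703/0.7804 = 1036 m²/s², so v = 32.19 m/s.

32.2 m/s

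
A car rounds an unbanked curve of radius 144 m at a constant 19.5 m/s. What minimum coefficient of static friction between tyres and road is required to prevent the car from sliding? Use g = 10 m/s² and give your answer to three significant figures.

Friction provides the centripetal force: μ_s m g = m v²/r, so μ_s = v²/(g r) = (19.50)²/(10.0 × 144) = 380.2/1440 = 0.2641.

0.264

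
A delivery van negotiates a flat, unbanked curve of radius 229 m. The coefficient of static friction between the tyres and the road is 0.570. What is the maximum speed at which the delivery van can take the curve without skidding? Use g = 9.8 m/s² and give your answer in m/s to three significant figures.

The only inward force on a level bend is static friction, so at the limit f_s = μ_s N = μ_s m g = m v²/r.
Mass cancels: v_max = √(μ_s g r) = √(0.570 × 9.8 × 229) = √1279 = 35.77 m/s.

35.8 m/s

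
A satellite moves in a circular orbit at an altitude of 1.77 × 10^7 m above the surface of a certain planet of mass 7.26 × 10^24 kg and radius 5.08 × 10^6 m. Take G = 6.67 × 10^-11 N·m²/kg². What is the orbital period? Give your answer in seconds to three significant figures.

r = R + h = 5.08 × 10^6 + 1.77 × 10^7 = 2.278 × 10^7 m. Gravity provides the centripetal force: G M m / r² = m v² / r ⇒ v = √(GM/r) = 4611 m/s.
T = 2πr/v = 2π × 2.278 × 10^7 / 4611 = 31040 s.

31000 s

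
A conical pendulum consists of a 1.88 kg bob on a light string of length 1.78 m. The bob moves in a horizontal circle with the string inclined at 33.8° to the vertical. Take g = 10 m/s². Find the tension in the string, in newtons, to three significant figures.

22.6 N

Vertically the bob has no acceleration, so T cosθ = mg.
T = mg/cosθ = 1.88 × 10.0 / cos 33.8° = 18.80/0.8310 = 22.62 N.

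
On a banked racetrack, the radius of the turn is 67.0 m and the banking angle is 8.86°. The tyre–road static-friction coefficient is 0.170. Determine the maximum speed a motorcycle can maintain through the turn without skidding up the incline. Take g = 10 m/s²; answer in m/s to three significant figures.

At the maximum speed, friction acts down the slope at its limiting value f = μN. Radially (horizontal, toward centre): N sinθ + μN cosθ = mv²/r. Vertically: N cosθ − μN sinθ = mg.
Dividing: v² = r g (sinθ + μcosθ)/(cosθ − μsinθ).
sinθ + μcosθ = 0.1540 + 0.170×0.9881 = 0.3220; cosθ − μsinθ = 0.9881 − 0.170×0.1540 = 0.9619.
v² = 67.0 × 10.0 × 0.3220/0.9619 = 224.3 m²/s², so v = 14.98 m/s.

15.0 m/s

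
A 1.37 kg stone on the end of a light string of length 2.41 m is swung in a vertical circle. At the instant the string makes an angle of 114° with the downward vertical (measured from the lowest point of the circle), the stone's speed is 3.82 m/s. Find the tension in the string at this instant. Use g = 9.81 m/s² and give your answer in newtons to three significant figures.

Take the radial direction toward the centre of the circle as positive. The component of the weight along the string toward the centre is −mg cos φ (φ measured from the bottom), so Newton's second law along the string gives T − mg cos φ = m v²/r.
cos 114° = -0.4067, so T = m(v²/r + g cos φ) = 1.37 × ((3.82)²/2.41 + 9.81 × -0.4067) = 1.37 × (6.055 + (-3.990)) = 1.37 × 2.065 = 2.829 N.

2.83 N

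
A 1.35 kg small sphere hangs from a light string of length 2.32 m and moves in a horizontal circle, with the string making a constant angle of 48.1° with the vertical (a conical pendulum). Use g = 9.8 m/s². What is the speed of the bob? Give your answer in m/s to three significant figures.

4.34 m/s

The radius of the circle is r = L sinθ = 2.32 × sin 48.1° = 1.727 m.
Horizontally T sinθ = mv²/r and vertically T cosθ = mg, so tanθ = v²/(rg).
v = √(r g tanθ) = √(1.727 × 9.8 × 1.115) = √18.86 = 4.343 m/s.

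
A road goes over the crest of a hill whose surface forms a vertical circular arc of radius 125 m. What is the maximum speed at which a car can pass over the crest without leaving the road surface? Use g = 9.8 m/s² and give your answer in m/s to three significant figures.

35.0 m/s

At the crest the centre of the circle is below the car, so the net downward (centripetal) force is mg − N = mv²/r.
The car leaves the road when N → 0, giving v_max = √(g r) = √(9.8 × 125) = 35.00 m/s.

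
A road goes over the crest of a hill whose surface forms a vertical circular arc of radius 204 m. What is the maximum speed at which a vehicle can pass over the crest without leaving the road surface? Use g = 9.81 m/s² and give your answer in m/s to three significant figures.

At the crest the centre of the circle is below the vehicle, so the net downward (centripetal) force is mg − N = mv²/r.
The vehicle leaves the road when N → 0, giving v_max = √(g r) = √(9.81 × 204) = 44.74 m/s.

44.7 m/s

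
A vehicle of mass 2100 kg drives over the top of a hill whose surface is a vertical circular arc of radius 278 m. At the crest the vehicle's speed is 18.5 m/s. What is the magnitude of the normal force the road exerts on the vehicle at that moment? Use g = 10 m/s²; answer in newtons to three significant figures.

18400 N

At the crest the centripetal acceleration points downward (toward the centre of the arc), so mg − N = mv²/r.
N = m(g − v²/r) = 2100 × (10.0 − (18.5)²/278) = 2100 × (10.0 − 1.231) = 2100 × 8.769 = 18410 N.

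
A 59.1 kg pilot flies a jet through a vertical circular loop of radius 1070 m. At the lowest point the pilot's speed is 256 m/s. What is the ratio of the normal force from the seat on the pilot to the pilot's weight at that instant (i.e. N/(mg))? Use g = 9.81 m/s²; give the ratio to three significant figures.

At the bottom, N − mg = mv²/r, so N = m(v²/r + g) and N/(mg) = v²/(rg) + 1 = (256)²/(1070 × 9.81) + 1 = 6.243 + 1 = 7.243.

7.24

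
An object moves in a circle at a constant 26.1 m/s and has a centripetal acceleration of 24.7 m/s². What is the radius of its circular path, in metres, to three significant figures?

27.6 m

a_c = v²/r ⇒ r = v²/a_c = (26.1)²/24.7 = 681.2/24.7 = 27.58 m.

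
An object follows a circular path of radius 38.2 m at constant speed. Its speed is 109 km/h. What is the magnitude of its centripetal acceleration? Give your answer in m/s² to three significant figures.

v = 109 km/h = 109/3.6 = 30.28 m/s.
a_c = v²/r = (30.28)²/38.2 = 916.7/38.2 = 24.00 m/s².

24.0 m/s²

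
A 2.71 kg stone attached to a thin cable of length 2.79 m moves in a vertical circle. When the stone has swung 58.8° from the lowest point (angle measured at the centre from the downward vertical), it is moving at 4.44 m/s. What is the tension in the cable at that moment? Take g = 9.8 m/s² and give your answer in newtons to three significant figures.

32.9 N

Take the radial direction toward the centre of the circle as positive. The component of the weight along the string toward the centre is −mg cos φ (φ measured from the bottom), so Newton's second law along the string gives T − mg cos φ = m v²/r.
cos 58.8° = 0.5180, so T = m(v²/r + g cos φ) = 2.71 × ((4.44)²/2.79 + 9.8 × 0.5180) = 2.71 × (7.066 + (5.077)) = 2.71 × 12.14 = 32.91 N.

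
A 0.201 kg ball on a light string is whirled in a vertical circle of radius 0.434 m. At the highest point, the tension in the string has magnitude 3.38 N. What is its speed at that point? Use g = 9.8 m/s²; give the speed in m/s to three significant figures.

At the top, T + mg = mv²/r, so v = √(r(T/m + g)) = √(0.434 × (3.38/0.201 + 9.8)) = √(0.434 × 26.62) = √11.55 = 3.399 m/s.

3.40 m/s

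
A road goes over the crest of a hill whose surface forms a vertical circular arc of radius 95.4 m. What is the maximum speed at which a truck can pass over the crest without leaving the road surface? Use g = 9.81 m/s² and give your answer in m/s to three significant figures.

30.6 m/s

At the crest the centre of the circle is below the truck, so the net downward (centripetal) force is mg − N = mv²/r.
The truck leaves the road when N → 0, giving v_max = √(g r) = √(9.81 × 95.4) = 30.59 m/s.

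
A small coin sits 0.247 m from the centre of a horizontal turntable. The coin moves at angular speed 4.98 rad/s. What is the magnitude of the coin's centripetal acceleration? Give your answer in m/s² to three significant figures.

v = ωr = 4.98 × 0.247 = 1.230 m/s.
a_c = v²/r = (1.230)²/0.247 = 1.513/0.247 = 6.126 m/s².

6.13 m/s²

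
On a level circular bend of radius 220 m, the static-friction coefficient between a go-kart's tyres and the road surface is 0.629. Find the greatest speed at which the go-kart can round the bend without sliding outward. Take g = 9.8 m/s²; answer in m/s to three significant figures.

36.8 m/s

The only inward force on a level bend is static friction, so at the limit f_s = μ_s N = μ_s m g = m v²/r.
Mass cancels: v_max = √(μ_s g r) = √(0.629 × 9.8 × 220) = √1356 = 36.83 m/s.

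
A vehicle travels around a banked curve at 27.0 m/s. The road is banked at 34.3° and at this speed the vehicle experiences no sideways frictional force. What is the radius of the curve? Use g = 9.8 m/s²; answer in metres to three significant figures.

Frictionless banking: tanθ = v²/(rg), so r = v²/(g tanθ).
r = (27.0)²/(9.8 × tan 34.3°) = 729.0/(9.8 × 0.6822) = 729.0/6.685 = 109.0 m.

109 m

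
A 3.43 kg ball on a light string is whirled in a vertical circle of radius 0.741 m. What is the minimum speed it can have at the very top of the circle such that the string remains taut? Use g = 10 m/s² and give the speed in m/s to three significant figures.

2.72 m/s

At the top, both weight mg and T point toward the centre: T + mg = mv²/r.
At minimum speed T → 0, so mg = mv_min²/r ⇒ v_min = √(g r) = √(10.0 × 0.741) = 2.722 m/s.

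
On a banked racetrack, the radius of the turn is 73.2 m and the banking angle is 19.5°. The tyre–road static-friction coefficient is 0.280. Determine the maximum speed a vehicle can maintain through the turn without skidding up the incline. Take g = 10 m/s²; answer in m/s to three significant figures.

At the maximum speed, friction acts down the slope at its limiting value f = μN. Radially (horizontal, toward centre): N sinθ + μN cosθ = mv²/r. Vertically: N cosθ − μN sinθ = mg.
Dividing: v² = r g (sinθ + μcosθ)/(cosθ − μsinθ).
sinθ + μcosθ = 0.3338 + 0.280×0.9426 = 0.5977; cosθ − μsinθ = 0.9426 − 0.280×0.3338 = 0.8492.
v² = 73.2 × 10.0 × 0.5977/0.8492 = 515.3 m²/s², so v = 22.70 m/s.

22.7 m/s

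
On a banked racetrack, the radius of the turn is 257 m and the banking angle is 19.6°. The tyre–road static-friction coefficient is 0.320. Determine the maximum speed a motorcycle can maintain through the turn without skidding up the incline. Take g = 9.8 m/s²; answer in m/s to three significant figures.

43.8 m/s

At the maximum speed, friction acts down the slope at its limiting value f = μN. Radially (horizontal, toward centre): N sinθ + μN cosθ = mv²/r. Vertically: N cosθ − μN sinθ = mg.
Dividing: v² = r g (sinθ + μcosθ)/(cosθ − μsinθ).
sinθ + μcosθ = 0.3355 + 0.320×0.9421 = 0.6369; cosθ − μsinθ = 0.9421 − 0.320×0.3355 = 0.8347.
v² = 257 × 9.8 × 0.6369/0.8347 = 1922 m²/s², so v = 43.84 m/s.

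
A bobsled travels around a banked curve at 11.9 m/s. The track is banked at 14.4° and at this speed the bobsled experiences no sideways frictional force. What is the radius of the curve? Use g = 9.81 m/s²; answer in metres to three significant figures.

Frictionless banking: tanθ = v²/(rg), so r = v²/(g tanθ).
r = (11.9)²/(9.81 × tan 14.4°) = 141.6/(9.81 × 0.2568) = 141.6/2.519 = 56.22 m.

56.2 m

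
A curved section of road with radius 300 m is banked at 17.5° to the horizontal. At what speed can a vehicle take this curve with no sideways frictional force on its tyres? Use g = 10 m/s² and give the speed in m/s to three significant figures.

On a frictionless banked curve, N sinθ = mv²/r and N cosθ = mg, so tanθ = v²/(rg).
v = √(r g tanθ) = √(300 × 10.0 × tan 17.5°) = √(300 × 10.0 × 0.3153) = √945.9 = 30.76 m/s.

30.8 m/s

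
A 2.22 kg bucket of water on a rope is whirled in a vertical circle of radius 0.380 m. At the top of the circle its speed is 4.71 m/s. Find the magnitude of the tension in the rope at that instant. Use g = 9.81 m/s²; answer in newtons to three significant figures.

108 N

At the top, both T and the weight mg point inward (toward the centre), so T + mg = mv²/r.
T = m(v²/r − g) = 2.22 × ((4.71)²/0.380 − 9.81) = 2.22 × (58.38 − 9.81) = 2.22 × 48.57 = 107.8 N.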